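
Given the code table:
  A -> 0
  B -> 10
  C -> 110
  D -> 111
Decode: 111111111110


Decoding:
111 -> D
111 -> D
111 -> D
110 -> C


Result: DDDC


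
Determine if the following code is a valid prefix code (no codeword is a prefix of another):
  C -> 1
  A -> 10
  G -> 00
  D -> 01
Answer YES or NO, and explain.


Checking each pair (does one codeword prefix another?):
  C='1' vs A='10': prefix -- VIOLATION

NO -- this is NOT a valid prefix code. C (1) is a prefix of A (10).


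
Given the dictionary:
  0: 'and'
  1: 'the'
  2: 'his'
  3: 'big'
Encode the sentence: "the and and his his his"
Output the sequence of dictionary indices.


Look up each word in the dictionary:
  'the' -> 1
  'and' -> 0
  'and' -> 0
  'his' -> 2
  'his' -> 2
  'his' -> 2

Encoded: [1, 0, 0, 2, 2, 2]


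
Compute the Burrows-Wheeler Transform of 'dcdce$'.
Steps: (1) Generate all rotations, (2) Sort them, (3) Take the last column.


Rotations (sorted):
  0: $dcdce -> last char: e
  1: cdce$d -> last char: d
  2: ce$dcd -> last char: d
  3: dcdce$ -> last char: $
  4: dce$dc -> last char: c
  5: e$dcdc -> last char: c


BWT = edd$cc


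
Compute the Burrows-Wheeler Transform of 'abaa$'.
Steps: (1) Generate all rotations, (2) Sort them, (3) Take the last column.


Rotations (sorted):
  0: $abaa -> last char: a
  1: a$aba -> last char: a
  2: aa$ab -> last char: b
  3: abaa$ -> last char: $
  4: baa$a -> last char: a


BWT = aab$a


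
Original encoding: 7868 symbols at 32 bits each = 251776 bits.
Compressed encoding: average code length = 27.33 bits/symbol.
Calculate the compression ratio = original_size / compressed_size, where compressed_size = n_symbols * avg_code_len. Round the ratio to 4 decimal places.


original_size = n_symbols * orig_bits = 7868 * 32 = 251776 bits
compressed_size = n_symbols * avg_code_len = 7868 * 27.33 = 215032.44 bits
ratio = original_size / compressed_size = 251776 / 215032.44 = 1.1709

Compression ratio = 1.1709


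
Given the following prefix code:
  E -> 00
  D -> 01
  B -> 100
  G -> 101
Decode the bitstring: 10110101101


Decoding step by step:
Bits 101 -> G
Bits 101 -> G
Bits 01 -> D
Bits 101 -> G


Decoded message: GGDG


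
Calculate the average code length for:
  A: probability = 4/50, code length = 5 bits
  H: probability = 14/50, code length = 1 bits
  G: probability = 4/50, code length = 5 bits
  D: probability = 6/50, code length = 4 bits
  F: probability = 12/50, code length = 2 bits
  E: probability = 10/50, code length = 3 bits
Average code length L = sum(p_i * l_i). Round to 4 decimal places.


Weighted contributions p_i * l_i:
  A: (4/50) * 5 = 20/50
  H: (14/50) * 1 = 14/50
  G: (4/50) * 5 = 20/50
  D: (6/50) * 4 = 24/50
  F: (12/50) * 2 = 24/50
  E: (10/50) * 3 = 30/50
Sum = (20 + 14 + 20 + 24 + 24 + 30)/50 = 132/50

L = 132/50 = 2.6400 bits/symbol


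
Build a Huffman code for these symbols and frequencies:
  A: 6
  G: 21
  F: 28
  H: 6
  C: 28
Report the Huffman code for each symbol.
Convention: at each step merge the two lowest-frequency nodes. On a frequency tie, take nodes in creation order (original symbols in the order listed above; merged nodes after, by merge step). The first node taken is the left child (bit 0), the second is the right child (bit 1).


Huffman tree construction:
Step 1: Merge A(6) + H(6) = 12
Step 2: Merge (A+H)(12) + G(21) = 33
Step 3: Merge F(28) + C(28) = 56
Step 4: Merge ((A+H)+G)(33) + (F+C)(56) = 89
Read each symbol's code off the tree from the root (left child = 0, right child = 1).

Codes:
  A: 000 (length 3)
  G: 01 (length 2)
  F: 10 (length 2)
  H: 001 (length 3)
  C: 11 (length 2)
Average code length: 190/89 = 2.1348 bits/symbol


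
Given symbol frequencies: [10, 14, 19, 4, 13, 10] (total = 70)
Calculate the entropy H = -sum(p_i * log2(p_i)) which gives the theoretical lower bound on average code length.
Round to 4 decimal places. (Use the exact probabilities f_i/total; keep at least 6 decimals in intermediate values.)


Per-symbol terms -p_i * log2(p_i) with p_i = f_i/70:
  p = 10/70 = 0.142857: log2(p) = -2.807355, -p*log2(p) = 0.401051
  p = 14/70 = 0.200000: log2(p) = -2.321928, -p*log2(p) = 0.464386
  p = 19/70 = 0.271429: log2(p) = -1.881356, -p*log2(p) = 0.510654
  p = 4/70 = 0.057143: log2(p) = -4.129283, -p*log2(p) = 0.235959
  p = 13/70 = 0.185714: log2(p) = -2.428843, -p*log2(p) = 0.451071
  p = 10/70 = 0.142857: log2(p) = -2.807355, -p*log2(p) = 0.401051
H = 0.401051 + 0.464386 + 0.510654 + 0.235959 + 0.451071 + 0.401051 = 2.464172

H = 2.4642 bits/symbol


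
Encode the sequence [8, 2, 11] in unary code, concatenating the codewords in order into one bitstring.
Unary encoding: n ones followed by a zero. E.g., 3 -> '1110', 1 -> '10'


Encode each number as n ones followed by a terminating 0:
  8 -> 111111110 (9 bits)
  2 -> 110 (3 bits)
  11 -> 111111111110 (12 bits)
Total length = 9 + 3 + 12 = 24 bits.

Unary([8, 2, 11]) = 111111110110111111111110 (24 bits)


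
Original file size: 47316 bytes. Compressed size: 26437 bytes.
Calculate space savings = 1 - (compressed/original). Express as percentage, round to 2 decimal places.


ratio = compressed/original = 26437/47316 = 0.558733
savings = 1 - ratio = 1 - 0.558733 = 0.441267
as a percentage: 0.441267 * 100 = 44.13%

Space savings = 1 - 26437/47316 = 44.13%


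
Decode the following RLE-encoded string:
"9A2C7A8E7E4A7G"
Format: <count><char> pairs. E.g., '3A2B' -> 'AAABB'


Expanding each <count><char> pair:
  9A -> 'AAAAAAAAA'
  2C -> 'CC'
  7A -> 'AAAAAAA'
  8E -> 'EEEEEEEE'
  7E -> 'EEEEEEE'
  4A -> 'AAAA'
  7G -> 'GGGGGGG'

Decoded = AAAAAAAAACCAAAAAAAEEEEEEEEEEEEEEEAAAAGGGGGGG


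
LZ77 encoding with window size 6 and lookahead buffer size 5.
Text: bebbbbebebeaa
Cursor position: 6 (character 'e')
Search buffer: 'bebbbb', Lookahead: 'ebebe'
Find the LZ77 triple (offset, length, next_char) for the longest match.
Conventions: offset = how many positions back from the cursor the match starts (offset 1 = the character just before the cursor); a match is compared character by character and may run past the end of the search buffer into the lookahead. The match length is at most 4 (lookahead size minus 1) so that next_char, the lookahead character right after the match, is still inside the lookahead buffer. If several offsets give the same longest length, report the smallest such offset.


Try each offset into the search buffer:
  offset=1 (pos 5, char 'b'): match length 0
  offset=2 (pos 4, char 'b'): match length 0
  offset=3 (pos 3, char 'b'): match length 0
  offset=4 (pos 2, char 'b'): match length 0
  offset=5 (pos 1, char 'e'): match length 2
  offset=6 (pos 0, char 'b'): match length 0
Longest match has length 2 at offset 5.
next_char = character at position 6 + 2 = 8 -> 'e'

Best match: offset=5, length=2 (matching 'eb' starting at position 1)
LZ77 triple: (5, 2, 'e')


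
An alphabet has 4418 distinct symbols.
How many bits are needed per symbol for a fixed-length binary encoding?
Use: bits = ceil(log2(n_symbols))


log2(4418) = 12.1092
Bracket: 2^12 = 4096 < 4418 <= 2^13 = 8192
So ceil(log2(4418)) = 13

bits = ceil(log2(4418)) = ceil(12.1092) = 13 bits


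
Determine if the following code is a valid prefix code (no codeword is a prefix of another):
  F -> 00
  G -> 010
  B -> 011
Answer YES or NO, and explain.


Checking each pair (does one codeword prefix another?):
  F='00' vs G='010': no prefix
  F='00' vs B='011': no prefix
  G='010' vs F='00': no prefix
  G='010' vs B='011': no prefix
  B='011' vs F='00': no prefix
  B='011' vs G='010': no prefix
No violation found over all pairs.

YES -- this is a valid prefix code. No codeword is a prefix of any other codeword.


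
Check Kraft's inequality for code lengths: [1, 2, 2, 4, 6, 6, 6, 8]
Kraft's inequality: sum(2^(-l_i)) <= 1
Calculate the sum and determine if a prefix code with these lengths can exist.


Sum = 2^(-1) + 2^(-2) + 2^(-2) + 2^(-4) + 2^(-6) + 2^(-6) + 2^(-6) + 2^(-8)
    = 0.5 + 0.25 + 0.25 + 0.0625 + 0.015625 + 0.015625 + 0.015625 + 0.00390625
    = 285/256 = 1.11328125
Since 1.11328125 > 1, Kraft's inequality is NOT satisfied.
A prefix code with these lengths CANNOT exist.

Kraft sum = 1.11328125. Not satisfied.


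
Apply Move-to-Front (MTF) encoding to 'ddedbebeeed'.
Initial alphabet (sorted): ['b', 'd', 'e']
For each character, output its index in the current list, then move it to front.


MTF encoding:
'd': index 1 in ['b', 'd', 'e'] -> ['d', 'b', 'e']
'd': index 0 in ['d', 'b', 'e'] -> ['d', 'b', 'e']
'e': index 2 in ['d', 'b', 'e'] -> ['e', 'd', 'b']
'd': index 1 in ['e', 'd', 'b'] -> ['d', 'e', 'b']
'b': index 2 in ['d', 'e', 'b'] -> ['b', 'd', 'e']
'e': index 2 in ['b', 'd', 'e'] -> ['e', 'b', 'd']
'b': index 1 in ['e', 'b', 'd'] -> ['b', 'e', 'd']
'e': index 1 in ['b', 'e', 'd'] -> ['e', 'b', 'd']
'e': index 0 in ['e', 'b', 'd'] -> ['e', 'b', 'd']
'e': index 0 in ['e', 'b', 'd'] -> ['e', 'b', 'd']
'd': index 2 in ['e', 'b', 'd'] -> ['d', 'e', 'b']


Output: [1, 0, 2, 1, 2, 2, 1, 1, 0, 0, 2]


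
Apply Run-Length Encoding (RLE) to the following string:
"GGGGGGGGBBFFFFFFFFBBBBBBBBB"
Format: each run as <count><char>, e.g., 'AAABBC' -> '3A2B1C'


Scanning runs left to right:
  i=0: run of 'G' x 8 -> '8G'
  i=8: run of 'B' x 2 -> '2B'
  i=10: run of 'F' x 8 -> '8F'
  i=18: run of 'B' x 9 -> '9B'

RLE = 8G2B8F9B


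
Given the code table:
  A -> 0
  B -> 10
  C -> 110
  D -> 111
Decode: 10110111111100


Decoding:
10 -> B
110 -> C
111 -> D
111 -> D
10 -> B
0 -> A


Result: BCDDBA


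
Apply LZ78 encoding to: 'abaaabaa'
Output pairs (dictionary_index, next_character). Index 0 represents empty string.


LZ78 encoding steps:
Dictionary: {0: ''}
Step 1: w='' (idx 0), next='a' -> output (0, 'a'), add 'a' as idx 1
Step 2: w='' (idx 0), next='b' -> output (0, 'b'), add 'b' as idx 2
Step 3: w='a' (idx 1), next='a' -> output (1, 'a'), add 'aa' as idx 3
Step 4: w='a' (idx 1), next='b' -> output (1, 'b'), add 'ab' as idx 4
Step 5: w='aa' (idx 3), end of input -> output (3, '')


Encoded: [(0, 'a'), (0, 'b'), (1, 'a'), (1, 'b'), (3, '')]


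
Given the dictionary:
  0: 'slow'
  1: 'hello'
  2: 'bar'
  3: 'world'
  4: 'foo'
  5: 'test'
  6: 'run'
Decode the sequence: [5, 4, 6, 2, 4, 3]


Look up each index in the dictionary:
  5 -> 'test'
  4 -> 'foo'
  6 -> 'run'
  2 -> 'bar'
  4 -> 'foo'
  3 -> 'world'

Decoded: "test foo run bar foo world"


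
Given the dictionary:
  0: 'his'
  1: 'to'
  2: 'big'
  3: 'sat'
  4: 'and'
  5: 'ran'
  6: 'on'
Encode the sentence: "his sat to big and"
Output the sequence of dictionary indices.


Look up each word in the dictionary:
  'his' -> 0
  'sat' -> 3
  'to' -> 1
  'big' -> 2
  'and' -> 4

Encoded: [0, 3, 1, 2, 4]


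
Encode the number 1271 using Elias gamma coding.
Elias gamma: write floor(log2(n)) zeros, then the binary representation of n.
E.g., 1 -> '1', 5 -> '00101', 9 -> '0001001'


num_bits = floor(log2(1271)) + 1 = 11
leading_zeros = num_bits - 1 = 10
binary(1271) = 10011110111

Elias gamma(1271) = '0000000000' + '10011110111' = 000000000010011110111 (21 bits)


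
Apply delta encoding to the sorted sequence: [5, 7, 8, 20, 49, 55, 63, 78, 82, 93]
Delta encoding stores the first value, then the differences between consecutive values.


First value: 5
Deltas:
  7 - 5 = 2
  8 - 7 = 1
  20 - 8 = 12
  49 - 20 = 29
  55 - 49 = 6
  63 - 55 = 8
  78 - 63 = 15
  82 - 78 = 4
  93 - 82 = 11


Delta encoded: [5, 2, 1, 12, 29, 6, 8, 15, 4, 11]


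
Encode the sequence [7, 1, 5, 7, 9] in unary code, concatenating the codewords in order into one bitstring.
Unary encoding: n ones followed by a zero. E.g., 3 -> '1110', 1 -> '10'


Encode each number as n ones followed by a terminating 0:
  7 -> 11111110 (8 bits)
  1 -> 10 (2 bits)
  5 -> 111110 (6 bits)
  7 -> 11111110 (8 bits)
  9 -> 1111111110 (10 bits)
Total length = 8 + 2 + 6 + 8 + 10 = 34 bits.

Unary([7, 1, 5, 7, 9]) = 1111111010111110111111101111111110 (34 bits)


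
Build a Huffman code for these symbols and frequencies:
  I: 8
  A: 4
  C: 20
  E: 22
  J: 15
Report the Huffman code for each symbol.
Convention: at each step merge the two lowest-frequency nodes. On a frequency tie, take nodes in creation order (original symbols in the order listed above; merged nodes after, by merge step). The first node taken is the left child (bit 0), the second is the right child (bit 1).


Huffman tree construction:
Step 1: Merge A(4) + I(8) = 12
Step 2: Merge (A+I)(12) + J(15) = 27
Step 3: Merge C(20) + E(22) = 42
Step 4: Merge ((A+I)+J)(27) + (C+E)(42) = 69
Read each symbol's code off the tree from the root (left child = 0, right child = 1).

Codes:
  I: 001 (length 3)
  A: 000 (length 3)
  C: 10 (length 2)
  E: 11 (length 2)
  J: 01 (length 2)
Average code length: 150/69 = 2.1739 bits/symbol


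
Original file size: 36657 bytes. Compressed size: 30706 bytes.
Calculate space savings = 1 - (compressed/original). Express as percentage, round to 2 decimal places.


ratio = compressed/original = 30706/36657 = 0.837657
savings = 1 - ratio = 1 - 0.837657 = 0.162343
as a percentage: 0.162343 * 100 = 16.23%

Space savings = 1 - 30706/36657 = 16.23%


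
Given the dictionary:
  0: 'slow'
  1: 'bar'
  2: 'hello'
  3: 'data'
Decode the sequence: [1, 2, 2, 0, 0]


Look up each index in the dictionary:
  1 -> 'bar'
  2 -> 'hello'
  2 -> 'hello'
  0 -> 'slow'
  0 -> 'slow'

Decoded: "bar hello hello slow slow"


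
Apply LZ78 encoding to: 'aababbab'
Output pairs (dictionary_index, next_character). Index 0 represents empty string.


LZ78 encoding steps:
Dictionary: {0: ''}
Step 1: w='' (idx 0), next='a' -> output (0, 'a'), add 'a' as idx 1
Step 2: w='a' (idx 1), next='b' -> output (1, 'b'), add 'ab' as idx 2
Step 3: w='ab' (idx 2), next='b' -> output (2, 'b'), add 'abb' as idx 3
Step 4: w='ab' (idx 2), end of input -> output (2, '')


Encoded: [(0, 'a'), (1, 'b'), (2, 'b'), (2, '')]


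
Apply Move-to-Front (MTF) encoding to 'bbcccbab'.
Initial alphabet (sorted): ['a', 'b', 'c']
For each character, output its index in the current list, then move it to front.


MTF encoding:
'b': index 1 in ['a', 'b', 'c'] -> ['b', 'a', 'c']
'b': index 0 in ['b', 'a', 'c'] -> ['b', 'a', 'c']
'c': index 2 in ['b', 'a', 'c'] -> ['c', 'b', 'a']
'c': index 0 in ['c', 'b', 'a'] -> ['c', 'b', 'a']
'c': index 0 in ['c', 'b', 'a'] -> ['c', 'b', 'a']
'b': index 1 in ['c', 'b', 'a'] -> ['b', 'c', 'a']
'a': index 2 in ['b', 'c', 'a'] -> ['a', 'b', 'c']
'b': index 1 in ['a', 'b', 'c'] -> ['b', 'a', 'c']


Output: [1, 0, 2, 0, 0, 1, 2, 1]


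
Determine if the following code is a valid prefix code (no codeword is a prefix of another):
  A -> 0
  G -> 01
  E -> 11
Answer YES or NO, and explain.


Checking each pair (does one codeword prefix another?):
  A='0' vs G='01': prefix -- VIOLATION

NO -- this is NOT a valid prefix code. A (0) is a prefix of G (01).


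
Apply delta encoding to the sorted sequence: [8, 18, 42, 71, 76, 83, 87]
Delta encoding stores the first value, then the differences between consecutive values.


First value: 8
Deltas:
  18 - 8 = 10
  42 - 18 = 24
  71 - 42 = 29
  76 - 71 = 5
  83 - 76 = 7
  87 - 83 = 4


Delta encoded: [8, 10, 24, 29, 5, 7, 4]


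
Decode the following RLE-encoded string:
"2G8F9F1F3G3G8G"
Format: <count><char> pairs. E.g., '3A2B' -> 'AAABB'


Expanding each <count><char> pair:
  2G -> 'GG'
  8F -> 'FFFFFFFF'
  9F -> 'FFFFFFFFF'
  1F -> 'F'
  3G -> 'GGG'
  3G -> 'GGG'
  8G -> 'GGGGGGGG'

Decoded = GGFFFFFFFFFFFFFFFFFFGGGGGGGGGGGGGG


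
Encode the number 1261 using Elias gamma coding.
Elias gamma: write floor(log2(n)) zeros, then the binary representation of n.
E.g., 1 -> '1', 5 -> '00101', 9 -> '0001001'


num_bits = floor(log2(1261)) + 1 = 11
leading_zeros = num_bits - 1 = 10
binary(1261) = 10011101101

Elias gamma(1261) = '0000000000' + '10011101101' = 000000000010011101101 (21 bits)


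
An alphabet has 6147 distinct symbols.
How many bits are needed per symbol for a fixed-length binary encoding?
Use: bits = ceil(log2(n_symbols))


log2(6147) = 12.5857
Bracket: 2^12 = 4096 < 6147 <= 2^13 = 8192
So ceil(log2(6147)) = 13

bits = ceil(log2(6147)) = ceil(12.5857) = 13 bits


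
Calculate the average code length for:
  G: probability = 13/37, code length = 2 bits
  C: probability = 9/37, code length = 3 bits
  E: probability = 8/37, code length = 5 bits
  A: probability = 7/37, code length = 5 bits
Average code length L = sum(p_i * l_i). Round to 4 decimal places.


Weighted contributions p_i * l_i:
  G: (13/37) * 2 = 26/37
  C: (9/37) * 3 = 27/37
  E: (8/37) * 5 = 40/37
  A: (7/37) * 5 = 35/37
Sum = (26 + 27 + 40 + 35)/37 = 128/37

L = 128/37 = 3.4595 bits/symbol


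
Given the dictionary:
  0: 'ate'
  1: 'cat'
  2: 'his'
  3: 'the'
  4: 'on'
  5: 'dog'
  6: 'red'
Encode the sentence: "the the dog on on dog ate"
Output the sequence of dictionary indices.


Look up each word in the dictionary:
  'the' -> 3
  'the' -> 3
  'dog' -> 5
  'on' -> 4
  'on' -> 4
  'dog' -> 5
  'ate' -> 0

Encoded: [3, 3, 5, 4, 4, 5, 0]


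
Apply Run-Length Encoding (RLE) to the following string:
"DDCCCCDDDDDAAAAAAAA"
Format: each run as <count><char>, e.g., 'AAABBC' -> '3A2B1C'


Scanning runs left to right:
  i=0: run of 'D' x 2 -> '2D'
  i=2: run of 'C' x 4 -> '4C'
  i=6: run of 'D' x 5 -> '5D'
  i=11: run of 'A' x 8 -> '8A'

RLE = 2D4C5D8A


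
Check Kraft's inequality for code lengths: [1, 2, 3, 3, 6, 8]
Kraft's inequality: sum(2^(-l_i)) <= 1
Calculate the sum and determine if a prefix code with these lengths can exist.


Sum = 2^(-1) + 2^(-2) + 2^(-3) + 2^(-3) + 2^(-6) + 2^(-8)
    = 0.5 + 0.25 + 0.125 + 0.125 + 0.015625 + 0.00390625
    = 261/256 = 1.01953125
Since 1.01953125 > 1, Kraft's inequality is NOT satisfied.
A prefix code with these lengths CANNOT exist.

Kraft sum = 1.01953125. Not satisfied.


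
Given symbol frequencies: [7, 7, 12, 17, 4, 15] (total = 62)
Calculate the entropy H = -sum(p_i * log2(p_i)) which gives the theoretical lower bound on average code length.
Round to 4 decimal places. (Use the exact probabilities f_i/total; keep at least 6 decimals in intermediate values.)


Per-symbol terms -p_i * log2(p_i) with p_i = f_i/62:
  p = 7/62 = 0.112903: log2(p) = -3.146841, -p*log2(p) = 0.355289
  p = 7/62 = 0.112903: log2(p) = -3.146841, -p*log2(p) = 0.355289
  p = 12/62 = 0.193548: log2(p) = -2.369234, -p*log2(p) = 0.458561
  p = 17/62 = 0.274194: log2(p) = -1.866733, -p*log2(p) = 0.511846
  p = 4/62 = 0.064516: log2(p) = -3.954196, -p*log2(p) = 0.255109
  p = 15/62 = 0.241935: log2(p) = -2.047306, -p*log2(p) = 0.495316
H = 0.355289 + 0.355289 + 0.458561 + 0.511846 + 0.255109 + 0.495316 = 2.431410

H = 2.4314 bits/symbol


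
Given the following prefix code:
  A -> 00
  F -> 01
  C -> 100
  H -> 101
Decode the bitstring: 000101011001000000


Decoding step by step:
Bits 00 -> A
Bits 01 -> F
Bits 01 -> F
Bits 01 -> F
Bits 100 -> C
Bits 100 -> C
Bits 00 -> A
Bits 00 -> A


Decoded message: AFFFCCAA


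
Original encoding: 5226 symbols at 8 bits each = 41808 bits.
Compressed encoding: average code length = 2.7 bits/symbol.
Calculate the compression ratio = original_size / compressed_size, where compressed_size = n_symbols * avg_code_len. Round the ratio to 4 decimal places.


original_size = n_symbols * orig_bits = 5226 * 8 = 41808 bits
compressed_size = n_symbols * avg_code_len = 5226 * 2.7 = 14110.2 bits
ratio = original_size / compressed_size = 41808 / 14110.2 = 2.963

Compression ratio = 2.963


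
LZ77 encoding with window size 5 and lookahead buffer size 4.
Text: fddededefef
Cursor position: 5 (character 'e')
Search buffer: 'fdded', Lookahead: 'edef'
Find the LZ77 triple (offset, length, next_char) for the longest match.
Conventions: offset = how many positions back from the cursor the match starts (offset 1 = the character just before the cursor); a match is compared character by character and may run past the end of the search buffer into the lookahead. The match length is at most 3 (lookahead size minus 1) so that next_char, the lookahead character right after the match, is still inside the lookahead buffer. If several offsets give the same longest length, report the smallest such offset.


Try each offset into the search buffer:
  offset=1 (pos 4, char 'd'): match length 0
  offset=2 (pos 3, char 'e'): match length 3
  offset=3 (pos 2, char 'd'): match length 0
  offset=4 (pos 1, char 'd'): match length 0
  offset=5 (pos 0, char 'f'): match length 0
Longest match has length 3 at offset 2.
next_char = character at position 5 + 3 = 8 -> 'f'

Best match: offset=2, length=3 (matching 'ede' starting at position 3)
LZ77 triple: (2, 3, 'f')


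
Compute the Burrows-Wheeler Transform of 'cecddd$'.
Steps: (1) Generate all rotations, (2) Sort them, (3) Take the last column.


Rotations (sorted):
  0: $cecddd -> last char: d
  1: cddd$ce -> last char: e
  2: cecddd$ -> last char: $
  3: d$cecdd -> last char: d
  4: dd$cecd -> last char: d
  5: ddd$cec -> last char: c
  6: ecddd$c -> last char: c


BWT = de$ddcc


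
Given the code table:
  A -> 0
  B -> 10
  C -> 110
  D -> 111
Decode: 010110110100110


Decoding:
0 -> A
10 -> B
110 -> C
110 -> C
10 -> B
0 -> A
110 -> C


Result: ABCCBAC


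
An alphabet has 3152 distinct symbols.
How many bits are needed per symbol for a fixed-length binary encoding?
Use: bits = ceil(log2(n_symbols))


log2(3152) = 11.6221
Bracket: 2^11 = 2048 < 3152 <= 2^12 = 4096
So ceil(log2(3152)) = 12

bits = ceil(log2(3152)) = ceil(11.6221) = 12 bits


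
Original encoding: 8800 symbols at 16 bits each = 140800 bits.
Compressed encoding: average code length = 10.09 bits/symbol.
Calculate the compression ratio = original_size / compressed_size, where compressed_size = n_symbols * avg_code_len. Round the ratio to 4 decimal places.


original_size = n_symbols * orig_bits = 8800 * 16 = 140800 bits
compressed_size = n_symbols * avg_code_len = 8800 * 10.09 = 88792.0 bits
ratio = original_size / compressed_size = 140800 / 88792.0 = 1.5857

Compression ratio = 1.5857


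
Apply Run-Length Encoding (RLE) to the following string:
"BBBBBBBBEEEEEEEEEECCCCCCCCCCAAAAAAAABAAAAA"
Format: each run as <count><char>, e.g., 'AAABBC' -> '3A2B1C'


Scanning runs left to right:
  i=0: run of 'B' x 8 -> '8B'
  i=8: run of 'E' x 10 -> '10E'
  i=18: run of 'C' x 10 -> '10C'
  i=28: run of 'A' x 8 -> '8A'
  i=36: run of 'B' x 1 -> '1B'
  i=37: run of 'A' x 5 -> '5A'

RLE = 8B10E10C8A1B5A


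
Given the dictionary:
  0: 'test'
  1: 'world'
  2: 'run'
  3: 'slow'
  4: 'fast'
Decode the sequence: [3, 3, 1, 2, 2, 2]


Look up each index in the dictionary:
  3 -> 'slow'
  3 -> 'slow'
  1 -> 'world'
  2 -> 'run'
  2 -> 'run'
  2 -> 'run'

Decoded: "slow slow world run run run"


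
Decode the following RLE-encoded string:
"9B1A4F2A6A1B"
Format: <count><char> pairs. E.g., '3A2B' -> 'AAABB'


Expanding each <count><char> pair:
  9B -> 'BBBBBBBBB'
  1A -> 'A'
  4F -> 'FFFF'
  2A -> 'AA'
  6A -> 'AAAAAA'
  1B -> 'B'

Decoded = BBBBBBBBBAFFFFAAAAAAAAB


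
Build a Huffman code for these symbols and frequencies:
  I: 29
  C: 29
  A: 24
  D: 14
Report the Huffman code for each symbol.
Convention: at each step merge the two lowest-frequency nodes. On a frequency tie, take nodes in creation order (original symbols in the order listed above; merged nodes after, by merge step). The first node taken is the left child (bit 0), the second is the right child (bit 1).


Huffman tree construction:
Step 1: Merge D(14) + A(24) = 38
Step 2: Merge I(29) + C(29) = 58
Step 3: Merge (D+A)(38) + (I+C)(58) = 96
Read each symbol's code off the tree from the root (left child = 0, right child = 1).

Codes:
  I: 10 (length 2)
  C: 11 (length 2)
  A: 01 (length 2)
  D: 00 (length 2)
Average code length: 192/96 = 2.0000 bits/symbol


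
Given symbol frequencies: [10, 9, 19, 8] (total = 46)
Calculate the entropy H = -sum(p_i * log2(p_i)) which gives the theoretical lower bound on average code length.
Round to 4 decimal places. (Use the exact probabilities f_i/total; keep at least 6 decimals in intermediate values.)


Per-symbol terms -p_i * log2(p_i) with p_i = f_i/46:
  p = 10/46 = 0.217391: log2(p) = -2.201634, -p*log2(p) = 0.478616
  p = 9/46 = 0.195652: log2(p) = -2.353637, -p*log2(p) = 0.460494
  p = 19/46 = 0.413043: log2(p) = -1.275634, -p*log2(p) = 0.526892
  p = 8/46 = 0.173913: log2(p) = -2.523562, -p*log2(p) = 0.438880
H = 0.478616 + 0.460494 + 0.526892 + 0.438880 = 1.904882

H = 1.9049 bits/symbol


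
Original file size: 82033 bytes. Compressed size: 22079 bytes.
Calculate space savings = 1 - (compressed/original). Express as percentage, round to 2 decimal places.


ratio = compressed/original = 22079/82033 = 0.269148
savings = 1 - ratio = 1 - 0.269148 = 0.730852
as a percentage: 0.730852 * 100 = 73.09%

Space savings = 1 - 22079/82033 = 73.09%


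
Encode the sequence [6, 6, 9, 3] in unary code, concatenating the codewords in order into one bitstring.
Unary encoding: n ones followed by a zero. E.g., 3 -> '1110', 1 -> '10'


Encode each number as n ones followed by a terminating 0:
  6 -> 1111110 (7 bits)
  6 -> 1111110 (7 bits)
  9 -> 1111111110 (10 bits)
  3 -> 1110 (4 bits)
Total length = 7 + 7 + 10 + 4 = 28 bits.

Unary([6, 6, 9, 3]) = 1111110111111011111111101110 (28 bits)


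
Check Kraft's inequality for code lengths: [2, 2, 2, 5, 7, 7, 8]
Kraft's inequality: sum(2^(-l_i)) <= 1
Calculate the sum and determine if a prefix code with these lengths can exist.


Sum = 2^(-2) + 2^(-2) + 2^(-2) + 2^(-5) + 2^(-7) + 2^(-7) + 2^(-8)
    = 0.25 + 0.25 + 0.25 + 0.03125 + 0.0078125 + 0.0078125 + 0.00390625
    = 205/256 = 0.80078125
Since 0.80078125 <= 1, Kraft's inequality IS satisfied.
A prefix code with these lengths CAN exist.

Kraft sum = 0.80078125. Satisfied.


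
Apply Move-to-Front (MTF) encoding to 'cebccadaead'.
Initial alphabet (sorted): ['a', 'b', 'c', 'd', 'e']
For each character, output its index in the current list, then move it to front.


MTF encoding:
'c': index 2 in ['a', 'b', 'c', 'd', 'e'] -> ['c', 'a', 'b', 'd', 'e']
'e': index 4 in ['c', 'a', 'b', 'd', 'e'] -> ['e', 'c', 'a', 'b', 'd']
'b': index 3 in ['e', 'c', 'a', 'b', 'd'] -> ['b', 'e', 'c', 'a', 'd']
'c': index 2 in ['b', 'e', 'c', 'a', 'd'] -> ['c', 'b', 'e', 'a', 'd']
'c': index 0 in ['c', 'b', 'e', 'a', 'd'] -> ['c', 'b', 'e', 'a', 'd']
'a': index 3 in ['c', 'b', 'e', 'a', 'd'] -> ['a', 'c', 'b', 'e', 'd']
'd': index 4 in ['a', 'c', 'b', 'e', 'd'] -> ['d', 'a', 'c', 'b', 'e']
'a': index 1 in ['d', 'a', 'c', 'b', 'e'] -> ['a', 'd', 'c', 'b', 'e']
'e': index 4 in ['a', 'd', 'c', 'b', 'e'] -> ['e', 'a', 'd', 'c', 'b']
'a': index 1 in ['e', 'a', 'd', 'c', 'b'] -> ['a', 'e', 'd', 'c', 'b']
'd': index 2 in ['a', 'e', 'd', 'c', 'b'] -> ['d', 'a', 'e', 'c', 'b']


Output: [2, 4, 3, 2, 0, 3, 4, 1, 4, 1, 2]


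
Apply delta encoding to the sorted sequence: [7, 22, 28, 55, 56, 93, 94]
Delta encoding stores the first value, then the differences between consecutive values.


First value: 7
Deltas:
  22 - 7 = 15
  28 - 22 = 6
  55 - 28 = 27
  56 - 55 = 1
  93 - 56 = 37
  94 - 93 = 1


Delta encoded: [7, 15, 6, 27, 1, 37, 1]


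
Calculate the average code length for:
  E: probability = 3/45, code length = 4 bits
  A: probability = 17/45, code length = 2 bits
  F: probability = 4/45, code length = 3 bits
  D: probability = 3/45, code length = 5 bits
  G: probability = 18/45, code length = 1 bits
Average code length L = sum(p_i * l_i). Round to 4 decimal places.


Weighted contributions p_i * l_i:
  E: (3/45) * 4 = 12/45
  A: (17/45) * 2 = 34/45
  F: (4/45) * 3 = 12/45
  D: (3/45) * 5 = 15/45
  G: (18/45) * 1 = 18/45
Sum = (12 + 34 + 12 + 15 + 18)/45 = 91/45

L = 91/45 = 2.0222 bits/symbol


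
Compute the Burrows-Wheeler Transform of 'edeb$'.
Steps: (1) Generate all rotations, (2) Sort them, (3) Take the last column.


Rotations (sorted):
  0: $edeb -> last char: b
  1: b$ede -> last char: e
  2: deb$e -> last char: e
  3: eb$ed -> last char: d
  4: edeb$ -> last char: $


BWT = beed$


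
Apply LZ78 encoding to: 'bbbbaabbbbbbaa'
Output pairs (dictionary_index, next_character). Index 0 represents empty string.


LZ78 encoding steps:
Dictionary: {0: ''}
Step 1: w='' (idx 0), next='b' -> output (0, 'b'), add 'b' as idx 1
Step 2: w='b' (idx 1), next='b' -> output (1, 'b'), add 'bb' as idx 2
Step 3: w='b' (idx 1), next='a' -> output (1, 'a'), add 'ba' as idx 3
Step 4: w='' (idx 0), next='a' -> output (0, 'a'), add 'a' as idx 4
Step 5: w='bb' (idx 2), next='b' -> output (2, 'b'), add 'bbb' as idx 5
Step 6: w='bbb' (idx 5), next='a' -> output (5, 'a'), add 'bbba' as idx 6
Step 7: w='a' (idx 4), end of input -> output (4, '')


Encoded: [(0, 'b'), (1, 'b'), (1, 'a'), (0, 'a'), (2, 'b'), (5, 'a'), (4, '')]


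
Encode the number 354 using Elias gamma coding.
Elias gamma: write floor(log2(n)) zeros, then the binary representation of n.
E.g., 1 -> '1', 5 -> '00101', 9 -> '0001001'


num_bits = floor(log2(354)) + 1 = 9
leading_zeros = num_bits - 1 = 8
binary(354) = 101100010

Elias gamma(354) = '00000000' + '101100010' = 00000000101100010 (17 bits)


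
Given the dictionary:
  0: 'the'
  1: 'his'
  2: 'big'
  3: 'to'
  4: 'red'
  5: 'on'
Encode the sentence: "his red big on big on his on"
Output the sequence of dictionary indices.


Look up each word in the dictionary:
  'his' -> 1
  'red' -> 4
  'big' -> 2
  'on' -> 5
  'big' -> 2
  'on' -> 5
  'his' -> 1
  'on' -> 5

Encoded: [1, 4, 2, 5, 2, 5, 1, 5]


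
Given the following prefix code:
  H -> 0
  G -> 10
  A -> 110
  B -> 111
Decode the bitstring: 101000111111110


Decoding step by step:
Bits 10 -> G
Bits 10 -> G
Bits 0 -> H
Bits 0 -> H
Bits 111 -> B
Bits 111 -> B
Bits 110 -> A


Decoded message: GGHHBBA


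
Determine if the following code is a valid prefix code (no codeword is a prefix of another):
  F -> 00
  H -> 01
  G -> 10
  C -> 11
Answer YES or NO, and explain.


Checking each pair (does one codeword prefix another?):
  F='00' vs H='01': no prefix
  F='00' vs G='10': no prefix
  F='00' vs C='11': no prefix
  H='01' vs F='00': no prefix
  H='01' vs G='10': no prefix
  H='01' vs C='11': no prefix
  G='10' vs F='00': no prefix
  G='10' vs H='01': no prefix
  G='10' vs C='11': no prefix
  C='11' vs F='00': no prefix
  C='11' vs H='01': no prefix
  C='11' vs G='10': no prefix
No violation found over all pairs.

YES -- this is a valid prefix code. No codeword is a prefix of any other codeword.


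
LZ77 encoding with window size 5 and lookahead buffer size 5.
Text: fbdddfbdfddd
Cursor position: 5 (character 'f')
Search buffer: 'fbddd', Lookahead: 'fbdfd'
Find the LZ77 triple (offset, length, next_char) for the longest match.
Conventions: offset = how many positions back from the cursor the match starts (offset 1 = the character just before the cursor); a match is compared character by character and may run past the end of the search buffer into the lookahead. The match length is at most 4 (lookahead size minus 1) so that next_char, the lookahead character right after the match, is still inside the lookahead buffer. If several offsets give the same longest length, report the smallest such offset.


Try each offset into the search buffer:
  offset=1 (pos 4, char 'd'): match length 0
  offset=2 (pos 3, char 'd'): match length 0
  offset=3 (pos 2, char 'd'): match length 0
  offset=4 (pos 1, char 'b'): match length 0
  offset=5 (pos 0, char 'f'): match length 3
Longest match has length 3 at offset 5.
next_char = character at position 5 + 3 = 8 -> 'f'

Best match: offset=5, length=3 (matching 'fbd' starting at position 0)
LZ77 triple: (5, 3, 'f')


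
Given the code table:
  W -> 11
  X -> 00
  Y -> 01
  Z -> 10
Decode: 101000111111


Decoding:
10 -> Z
10 -> Z
00 -> X
11 -> W
11 -> W
11 -> W


Result: ZZXWWW


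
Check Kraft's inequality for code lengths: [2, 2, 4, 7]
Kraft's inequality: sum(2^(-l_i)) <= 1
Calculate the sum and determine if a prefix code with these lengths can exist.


Sum = 2^(-2) + 2^(-2) + 2^(-4) + 2^(-7)
    = 0.25 + 0.25 + 0.0625 + 0.0078125
    = 73/128 = 0.5703125
Since 0.5703125 <= 1, Kraft's inequality IS satisfied.
A prefix code with these lengths CAN exist.

Kraft sum = 0.5703125. Satisfied.


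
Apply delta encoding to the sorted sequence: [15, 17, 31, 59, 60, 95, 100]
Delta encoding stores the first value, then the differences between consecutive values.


First value: 15
Deltas:
  17 - 15 = 2
  31 - 17 = 14
  59 - 31 = 28
  60 - 59 = 1
  95 - 60 = 35
  100 - 95 = 5


Delta encoded: [15, 2, 14, 28, 1, 35, 5]


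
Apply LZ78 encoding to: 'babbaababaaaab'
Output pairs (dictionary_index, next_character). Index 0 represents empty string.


LZ78 encoding steps:
Dictionary: {0: ''}
Step 1: w='' (idx 0), next='b' -> output (0, 'b'), add 'b' as idx 1
Step 2: w='' (idx 0), next='a' -> output (0, 'a'), add 'a' as idx 2
Step 3: w='b' (idx 1), next='b' -> output (1, 'b'), add 'bb' as idx 3
Step 4: w='a' (idx 2), next='a' -> output (2, 'a'), add 'aa' as idx 4
Step 5: w='b' (idx 1), next='a' -> output (1, 'a'), add 'ba' as idx 5
Step 6: w='ba' (idx 5), next='a' -> output (5, 'a'), add 'baa' as idx 6
Step 7: w='aa' (idx 4), next='b' -> output (4, 'b'), add 'aab' as idx 7


Encoded: [(0, 'b'), (0, 'a'), (1, 'b'), (2, 'a'), (1, 'a'), (5, 'a'), (4, 'b')]


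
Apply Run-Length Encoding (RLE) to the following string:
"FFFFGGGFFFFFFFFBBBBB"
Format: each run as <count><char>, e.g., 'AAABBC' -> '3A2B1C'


Scanning runs left to right:
  i=0: run of 'F' x 4 -> '4F'
  i=4: run of 'G' x 3 -> '3G'
  i=7: run of 'F' x 8 -> '8F'
  i=15: run of 'B' x 5 -> '5B'

RLE = 4F3G8F5B


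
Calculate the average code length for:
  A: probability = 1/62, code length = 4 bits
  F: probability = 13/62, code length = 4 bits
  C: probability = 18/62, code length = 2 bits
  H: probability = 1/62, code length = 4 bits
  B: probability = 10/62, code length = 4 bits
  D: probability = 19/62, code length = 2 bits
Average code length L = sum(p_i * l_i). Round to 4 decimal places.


Weighted contributions p_i * l_i:
  A: (1/62) * 4 = 4/62
  F: (13/62) * 4 = 52/62
  C: (18/62) * 2 = 36/62
  H: (1/62) * 4 = 4/62
  B: (10/62) * 4 = 40/62
  D: (19/62) * 2 = 38/62
Sum = (4 + 52 + 36 + 4 + 40 + 38)/62 = 174/62

L = 174/62 = 2.8065 bits/symbol


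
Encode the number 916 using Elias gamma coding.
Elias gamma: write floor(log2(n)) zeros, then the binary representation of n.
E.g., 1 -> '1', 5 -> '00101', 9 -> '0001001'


num_bits = floor(log2(916)) + 1 = 10
leading_zeros = num_bits - 1 = 9
binary(916) = 1110010100

Elias gamma(916) = '000000000' + '1110010100' = 0000000001110010100 (19 bits)


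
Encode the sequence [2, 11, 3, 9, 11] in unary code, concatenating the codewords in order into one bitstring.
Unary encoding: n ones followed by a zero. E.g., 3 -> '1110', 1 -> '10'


Encode each number as n ones followed by a terminating 0:
  2 -> 110 (3 bits)
  11 -> 111111111110 (12 bits)
  3 -> 1110 (4 bits)
  9 -> 1111111110 (10 bits)
  11 -> 111111111110 (12 bits)
Total length = 3 + 12 + 4 + 10 + 12 = 41 bits.

Unary([2, 11, 3, 9, 11]) = 11011111111111011101111111110111111111110 (41 bits)


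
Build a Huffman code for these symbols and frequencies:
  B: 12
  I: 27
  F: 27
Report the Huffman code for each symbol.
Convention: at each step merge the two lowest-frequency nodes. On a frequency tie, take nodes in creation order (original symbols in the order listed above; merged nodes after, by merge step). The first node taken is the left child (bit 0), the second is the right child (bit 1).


Huffman tree construction:
Step 1: Merge B(12) + I(27) = 39
Step 2: Merge F(27) + (B+I)(39) = 66
Read each symbol's code off the tree from the root (left child = 0, right child = 1).

Codes:
  B: 10 (length 2)
  I: 11 (length 2)
  F: 0 (length 1)
Average code length: 105/66 = 1.5909 bits/symbol


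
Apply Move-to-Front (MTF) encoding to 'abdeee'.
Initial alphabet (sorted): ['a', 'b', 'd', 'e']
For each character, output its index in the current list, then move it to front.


MTF encoding:
'a': index 0 in ['a', 'b', 'd', 'e'] -> ['a', 'b', 'd', 'e']
'b': index 1 in ['a', 'b', 'd', 'e'] -> ['b', 'a', 'd', 'e']
'd': index 2 in ['b', 'a', 'd', 'e'] -> ['d', 'b', 'a', 'e']
'e': index 3 in ['d', 'b', 'a', 'e'] -> ['e', 'd', 'b', 'a']
'e': index 0 in ['e', 'd', 'b', 'a'] -> ['e', 'd', 'b', 'a']
'e': index 0 in ['e', 'd', 'b', 'a'] -> ['e', 'd', 'b', 'a']


Output: [0, 1, 2, 3, 0, 0]


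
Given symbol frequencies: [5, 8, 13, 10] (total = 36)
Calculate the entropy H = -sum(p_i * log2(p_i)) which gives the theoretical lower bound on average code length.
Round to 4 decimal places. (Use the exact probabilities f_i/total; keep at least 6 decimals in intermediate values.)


Per-symbol terms -p_i * log2(p_i) with p_i = f_i/36:
  p = 5/36 = 0.138889: log2(p) = -2.847997, -p*log2(p) = 0.395555
  p = 8/36 = 0.222222: log2(p) = -2.169925, -p*log2(p) = 0.482206
  p = 13/36 = 0.361111: log2(p) = -1.469485, -p*log2(p) = 0.530647
  p = 10/36 = 0.277778: log2(p) = -1.847997, -p*log2(p) = 0.513332
H = 0.395555 + 0.482206 + 0.530647 + 0.513332 = 1.921740

H = 1.9217 bits/symbol


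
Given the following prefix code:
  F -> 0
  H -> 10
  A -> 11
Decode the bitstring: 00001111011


Decoding step by step:
Bits 0 -> F
Bits 0 -> F
Bits 0 -> F
Bits 0 -> F
Bits 11 -> A
Bits 11 -> A
Bits 0 -> F
Bits 11 -> A


Decoded message: FFFFAAFA


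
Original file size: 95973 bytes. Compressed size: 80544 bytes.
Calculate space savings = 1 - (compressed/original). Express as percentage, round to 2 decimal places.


ratio = compressed/original = 80544/95973 = 0.839236
savings = 1 - ratio = 1 - 0.839236 = 0.160764
as a percentage: 0.160764 * 100 = 16.08%

Space savings = 1 - 80544/95973 = 16.08%


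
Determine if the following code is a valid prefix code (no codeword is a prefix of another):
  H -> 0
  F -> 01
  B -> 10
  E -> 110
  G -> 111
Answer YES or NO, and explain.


Checking each pair (does one codeword prefix another?):
  H='0' vs F='01': prefix -- VIOLATION

NO -- this is NOT a valid prefix code. H (0) is a prefix of F (01).


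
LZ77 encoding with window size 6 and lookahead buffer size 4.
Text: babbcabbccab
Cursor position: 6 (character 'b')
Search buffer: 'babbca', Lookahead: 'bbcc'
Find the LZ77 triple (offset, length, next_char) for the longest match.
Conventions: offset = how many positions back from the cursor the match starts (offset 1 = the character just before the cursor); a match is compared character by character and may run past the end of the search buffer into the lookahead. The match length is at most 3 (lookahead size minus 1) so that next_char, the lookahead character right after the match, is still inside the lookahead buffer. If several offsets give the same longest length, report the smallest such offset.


Try each offset into the search buffer:
  offset=1 (pos 5, char 'a'): match length 0
  offset=2 (pos 4, char 'c'): match length 0
  offset=3 (pos 3, char 'b'): match length 1
  offset=4 (pos 2, char 'b'): match length 3
  offset=5 (pos 1, char 'a'): match length 0
  offset=6 (pos 0, char 'b'): match length 1
Longest match has length 3 at offset 4.
next_char = character at position 6 + 3 = 9 -> 'c'

Best match: offset=4, length=3 (matching 'bbc' starting at position 2)
LZ77 triple: (4, 3, 'c')


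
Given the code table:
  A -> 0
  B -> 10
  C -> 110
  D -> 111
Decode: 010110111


Decoding:
0 -> A
10 -> B
110 -> C
111 -> D


Result: ABCD


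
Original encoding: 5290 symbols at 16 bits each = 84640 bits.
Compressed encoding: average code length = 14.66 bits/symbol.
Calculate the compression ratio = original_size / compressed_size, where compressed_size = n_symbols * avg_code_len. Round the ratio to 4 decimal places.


original_size = n_symbols * orig_bits = 5290 * 16 = 84640 bits
compressed_size = n_symbols * avg_code_len = 5290 * 14.66 = 77551.4 bits
ratio = original_size / compressed_size = 84640 / 77551.4 = 1.0914

Compression ratio = 1.0914


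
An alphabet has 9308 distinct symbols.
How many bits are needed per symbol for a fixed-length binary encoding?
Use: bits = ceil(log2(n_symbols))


log2(9308) = 13.1843
Bracket: 2^13 = 8192 < 9308 <= 2^14 = 16384
So ceil(log2(9308)) = 14

bits = ceil(log2(9308)) = ceil(13.1843) = 14 bits
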